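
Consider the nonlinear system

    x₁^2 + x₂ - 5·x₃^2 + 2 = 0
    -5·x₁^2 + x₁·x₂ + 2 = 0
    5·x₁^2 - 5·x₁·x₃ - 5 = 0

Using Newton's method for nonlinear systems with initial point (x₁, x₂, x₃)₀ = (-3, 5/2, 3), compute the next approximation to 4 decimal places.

At (-3, 5/2, 3): F = (-31.5000, -50.5000, 85.0000).
Jacobian J = [[2·x₁, 1, -10·x₃], [-10·x₁ + x₂, x₁, 0], [10·x₁ - 5·x₃, 0, -5·x₁]].
At the point, J = [[-6.0000, 1.0000, -30.0000], [32.5000, -3.0000, 0.0000], [-45.0000, 0.0000, 15.0000]] (det J = 3832.5000).
Solving J·Δ = −F gives Δ = (1.4286, -1.3571, -1.3810).
Then the next iterate is (x₁, x₂, x₃)₁ = (-1.5714, 1.1429, 1.6190).

(-1.5714, 1.1429, 1.6190)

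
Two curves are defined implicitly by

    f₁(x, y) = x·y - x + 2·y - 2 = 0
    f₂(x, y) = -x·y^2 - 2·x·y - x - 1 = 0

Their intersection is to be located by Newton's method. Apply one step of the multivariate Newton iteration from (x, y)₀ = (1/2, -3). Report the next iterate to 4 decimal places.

At (1/2, -3): F = (-10.0000, -3.0000).
Jacobian J = [[y - 1, x + 2], [-y^2 - 2·y - 1, -2·x·y - 2·x]].
At the point, J = [[-4.0000, 2.5000], [-4.0000, 2.0000]] (det J = 2.0000).
Solving J·Δ = −F gives Δ = (6.2500, 14.0000).
Then the next iterate is (x, y)₁ = (6.7500, 11.0000).

(6.7500, 11.0000)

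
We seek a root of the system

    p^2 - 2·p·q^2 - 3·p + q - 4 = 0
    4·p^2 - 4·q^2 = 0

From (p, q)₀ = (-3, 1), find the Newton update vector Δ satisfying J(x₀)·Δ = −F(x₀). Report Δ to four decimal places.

(1.4600, -0.3800)

At (-3, 1): F = (21.0000, 32.0000).
Jacobian J = [[2·p - 2·q^2 - 3, -4·p·q + 1], [8·p, -8·q]].
At the point, J = [[-11.0000, 13.0000], [-24.0000, -8.0000]] (det J = 400.0000).
Solving J·Δ = −F gives Δ = (1.4600, -0.3800).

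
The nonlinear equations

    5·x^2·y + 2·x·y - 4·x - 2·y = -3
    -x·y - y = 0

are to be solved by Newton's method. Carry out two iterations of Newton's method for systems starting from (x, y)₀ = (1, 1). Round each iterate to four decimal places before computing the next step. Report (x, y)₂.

(0.8329, -0.0145)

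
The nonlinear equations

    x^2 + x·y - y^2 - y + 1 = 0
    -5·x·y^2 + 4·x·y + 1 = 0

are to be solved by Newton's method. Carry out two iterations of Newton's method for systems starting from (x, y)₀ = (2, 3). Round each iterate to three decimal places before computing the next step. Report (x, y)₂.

At (2, 3): F = (-1.000, -65.000).
Jacobian J = [[2·x + y, x - 2·y - 1], [-5·y^2 + 4·y, -10·x·y + 4·x]].
At the point, J = [[7.000, -5.000], [-33.000, -52.000]] (det J = -529.000).
Solving J·Δ = −F gives Δ = (-0.516, -0.922).
Then the next iterate is (x, y)₁ = (1.484, 2.078).
Round to (1.484, 2.078) and repeat: F = (-0.11008, -18.70518), J = [[5.046, -3.672], [-13.27842, -24.90152]].
Δ = (-0.378, -0.550), so (x, y)₂ = (1.106, 1.528).

(1.106, 1.528)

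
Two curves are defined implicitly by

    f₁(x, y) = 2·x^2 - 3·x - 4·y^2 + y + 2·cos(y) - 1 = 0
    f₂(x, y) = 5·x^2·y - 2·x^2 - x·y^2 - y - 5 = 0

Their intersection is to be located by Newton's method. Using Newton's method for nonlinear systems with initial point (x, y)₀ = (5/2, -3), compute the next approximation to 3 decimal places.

At (5/2, -3): F = (-36.97998, -130.750).
Jacobian J = [[4·x - 3, -8·y - 2·sin(y) + 1], [10·x·y - 4·x - y^2, 5·x^2 - 2·x·y - 1]].
At the point, J = [[7.000, 25.28224], [-94.000, 45.250]] (det J = 2693.28056).
Solving J·Δ = −F gives Δ = (-0.606, 1.630).
Then the next iterate is (x, y)₁ = (1.894, -1.370).

(1.894, -1.370)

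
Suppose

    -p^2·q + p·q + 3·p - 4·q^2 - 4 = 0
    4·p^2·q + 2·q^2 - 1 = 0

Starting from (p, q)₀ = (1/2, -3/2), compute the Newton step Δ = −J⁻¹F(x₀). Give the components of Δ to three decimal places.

At (1/2, -3/2): F = (-11.875, 2.000).
Jacobian J = [[-2·p·q + q + 3, -p^2 + p - 8·q], [8·p·q, 4·p^2 + 4·q]].
At the point, J = [[3.000, 12.250], [-6.000, -5.000]] (det J = 58.500).
Solving J·Δ = −F gives Δ = (-0.596, 1.115).

(-0.596, 1.115)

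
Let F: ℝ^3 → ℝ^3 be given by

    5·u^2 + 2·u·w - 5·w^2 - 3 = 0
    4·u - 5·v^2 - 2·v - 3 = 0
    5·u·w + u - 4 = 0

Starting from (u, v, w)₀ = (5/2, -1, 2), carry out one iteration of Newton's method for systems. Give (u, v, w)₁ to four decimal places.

At (5/2, -1, 2): F = (18.2500, 4.0000, 23.5000).
Jacobian J = [[10·u + 2·w, 0, 2·u - 10·w], [4, -10·v - 2, 0], [5·w + 1, 0, 5·u]].
At the point, J = [[29.0000, 0.0000, -15.0000], [4.0000, 8.0000, 0.0000], [11.0000, 0.0000, 12.5000]] (det J = 4220.0000).
Solving J·Δ = −F gives Δ = (-1.1007, 0.0504, -0.9114).
Then the next iterate is (u, v, w)₁ = (1.3993, -0.9496, 1.0886).

(1.3993, -0.9496, 1.0886)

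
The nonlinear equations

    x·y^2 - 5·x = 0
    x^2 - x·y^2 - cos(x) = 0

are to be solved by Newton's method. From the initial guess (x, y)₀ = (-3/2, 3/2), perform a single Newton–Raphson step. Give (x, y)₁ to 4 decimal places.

At (-3/2, 3/2): F = (4.1250, 5.554263).
Jacobian J = [[y^2 - 5, 2·x·y], [2·x - y^2 + sin(x), -2·x·y]].
At the point, J = [[-2.7500, -4.5000], [-6.247495, 4.5000]] (det J = -40.488727).
Solving J·Δ = −F gives Δ = (1.0758, 0.2592).
Then the next iterate is (x, y)₁ = (-0.4242, 1.7592).

(-0.4242, 1.7592)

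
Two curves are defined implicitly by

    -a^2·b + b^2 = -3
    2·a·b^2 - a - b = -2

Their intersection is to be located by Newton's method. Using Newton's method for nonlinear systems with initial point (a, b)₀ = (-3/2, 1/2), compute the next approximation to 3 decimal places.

At (-3/2, 1/2): F = (2.125, 2.250).
Jacobian J = [[-2·a·b, -a^2 + 2·b], [2·b^2 - 1, 4·a·b - 1]].
At the point, J = [[1.500, -1.250], [-0.500, -4.000]] (det J = -6.625).
Solving J·Δ = −F gives Δ = (-0.858, 0.670).
Then the next iterate is (a, b)₁ = (-2.358, 1.170).

(-2.358, 1.170)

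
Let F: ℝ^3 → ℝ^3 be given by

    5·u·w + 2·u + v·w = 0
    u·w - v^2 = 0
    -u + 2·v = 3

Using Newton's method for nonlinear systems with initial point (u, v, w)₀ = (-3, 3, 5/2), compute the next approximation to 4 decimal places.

(-0.2113, 1.3944, 2.5352)

At (-3, 3, 5/2): F = (-36.0000, -16.5000, 6.0000).
Jacobian J = [[5·w + 2, w, 5·u + v], [w, -2·v, u], [-1, 2, 0]].
At the point, J = [[14.5000, 2.5000, -12.0000], [2.5000, -6.0000, -3.0000], [-1.0000, 2.0000, 0.0000]] (det J = 106.5000).
Solving J·Δ = −F gives Δ = (2.7887, -1.6056, 0.0352).
Then the next iterate is (u, v, w)₁ = (-0.2113, 1.3944, 2.5352).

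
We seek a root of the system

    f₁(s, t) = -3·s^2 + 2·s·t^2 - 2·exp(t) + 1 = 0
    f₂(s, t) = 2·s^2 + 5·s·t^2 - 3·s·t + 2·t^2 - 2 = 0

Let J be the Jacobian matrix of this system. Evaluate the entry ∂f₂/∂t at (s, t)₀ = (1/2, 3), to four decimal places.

25.5000

∂f₂/∂t = 10·s·t - 3·s + 4·t.
At (1/2, 3) this is 25.5000.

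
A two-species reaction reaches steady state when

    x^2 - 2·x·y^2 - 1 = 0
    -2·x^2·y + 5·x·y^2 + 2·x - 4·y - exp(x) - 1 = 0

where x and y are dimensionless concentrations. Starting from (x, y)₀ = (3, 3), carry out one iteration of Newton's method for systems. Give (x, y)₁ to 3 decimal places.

At (3, 3): F = (-46.000, 53.91446).
Jacobian J = [[2·x - 2·y^2, -4·x·y], [-4·x·y + 5·y^2 - exp(x) + 2, -2·x^2 + 10·x·y - 4]].
At the point, J = [[-12.000, -36.000], [-9.08554, 68.000]] (det J = -1143.07933).
Solving J·Δ = −F gives Δ = (-1.038, -0.932).
Then the next iterate is (x, y)₁ = (1.962, 2.068).

(1.962, 2.068)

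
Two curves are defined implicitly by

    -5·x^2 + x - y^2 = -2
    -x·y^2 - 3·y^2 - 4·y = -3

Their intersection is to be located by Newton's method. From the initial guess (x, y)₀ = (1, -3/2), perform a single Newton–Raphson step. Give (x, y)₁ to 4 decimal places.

(0.4789, -1.6466)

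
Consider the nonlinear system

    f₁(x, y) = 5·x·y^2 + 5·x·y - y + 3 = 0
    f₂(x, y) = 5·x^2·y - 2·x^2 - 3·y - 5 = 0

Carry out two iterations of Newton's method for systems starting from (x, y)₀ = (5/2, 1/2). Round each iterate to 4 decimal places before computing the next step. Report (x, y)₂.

At (5/2, 1/2): F = (11.8750, -3.3750).
Jacobian J = [[5·y^2 + 5·y, 10·x·y + 5·x - 1], [10·x·y - 4·x, 5·x^2 - 3]].
At the point, J = [[3.7500, 24.0000], [2.5000, 28.2500]] (det J = 45.9375).
Solving J·Δ = −F gives Δ = (-9.0660, 0.9218).
Then the next iterate is (x, y)₁ = (-6.5660, 1.4218).
Round to (-6.5660, 1.4218) and repeat: F = (-111.465839, 210.995627), J = [[17.216576, -127.185388], [-67.091388, 212.561780]].
Δ = (0.6448, -0.7891), so (x, y)₂ = (-5.9212, 0.6327).

(-5.9212, 0.6327)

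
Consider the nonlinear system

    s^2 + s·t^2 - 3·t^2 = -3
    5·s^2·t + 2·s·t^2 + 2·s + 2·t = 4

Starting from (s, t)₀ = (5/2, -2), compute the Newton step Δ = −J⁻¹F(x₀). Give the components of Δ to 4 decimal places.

At (5/2, -2): F = (7.2500, -45.5000).
Jacobian J = [[2·s + t^2, 2·s·t - 6·t], [10·s·t + 2·t^2 + 2, 5·s^2 + 4·s·t + 2]].
At the point, J = [[9.0000, 2.0000], [-40.0000, 13.2500]] (det J = 199.2500).
Solving J·Δ = −F gives Δ = (-0.9388, 0.5997).

(-0.9388, 0.5997)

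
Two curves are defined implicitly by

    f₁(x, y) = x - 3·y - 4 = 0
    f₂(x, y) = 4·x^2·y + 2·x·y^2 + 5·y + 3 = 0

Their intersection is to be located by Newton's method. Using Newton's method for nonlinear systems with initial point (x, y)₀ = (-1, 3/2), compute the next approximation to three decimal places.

(-0.615, -1.538)

At (-1, 3/2): F = (-9.500, 12.000).
Jacobian J = [[1, -3], [8·x·y + 2·y^2, 4·x^2 + 4·x·y + 5]].
At the point, J = [[1.000, -3.000], [-7.500, 3.000]] (det J = -19.500).
Solving J·Δ = −F gives Δ = (0.385, -3.038).
Then the next iterate is (x, y)₁ = (-0.615, -1.538).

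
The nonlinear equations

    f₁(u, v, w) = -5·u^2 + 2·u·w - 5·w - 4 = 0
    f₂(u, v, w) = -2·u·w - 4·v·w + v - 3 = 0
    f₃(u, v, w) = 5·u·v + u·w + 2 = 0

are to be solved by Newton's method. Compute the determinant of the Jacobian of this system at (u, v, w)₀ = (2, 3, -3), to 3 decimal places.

-4740.000

J = [[-10·u + 2·w, 0, 2·u - 5], [-2·w, -4·w + 1, -2·u - 4·v], [5·v + w, 5·u, u]].
At the point, J = [[-26.000, 0.000, -1.000], [6.000, 13.000, -16.000], [12.000, 10.000, 2.000]].
det J = -4740.000.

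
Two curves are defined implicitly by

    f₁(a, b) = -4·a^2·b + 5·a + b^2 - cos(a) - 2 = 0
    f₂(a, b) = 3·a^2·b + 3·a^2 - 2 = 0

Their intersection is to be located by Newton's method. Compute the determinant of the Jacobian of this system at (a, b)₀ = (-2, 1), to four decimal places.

J = [[-8·a·b + sin(a) + 5, -4·a^2 + 2·b], [6·a·b + 6·a, 3·a^2]].
At the point, J = [[20.090703, -14.0000], [-24.0000, 12.0000]].
det J = -94.9116.

-94.9116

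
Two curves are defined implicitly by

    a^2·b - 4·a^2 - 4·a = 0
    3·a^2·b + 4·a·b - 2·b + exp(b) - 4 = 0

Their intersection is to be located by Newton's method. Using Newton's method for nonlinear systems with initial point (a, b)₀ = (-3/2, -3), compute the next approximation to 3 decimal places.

(-1.276, -0.362)

At (-3/2, -3): F = (-9.750, -0.20021).
Jacobian J = [[2·a·b - 8·a - 4, a^2], [6·a·b + 4·b, 3·a^2 + 4·a + exp(b) - 2]].
At the point, J = [[17.000, 2.250], [15.000, -1.20021]] (det J = -54.15362).
Solving J·Δ = −F gives Δ = (0.224, 2.638).
Then the next iterate is (a, b)₁ = (-1.276, -0.362).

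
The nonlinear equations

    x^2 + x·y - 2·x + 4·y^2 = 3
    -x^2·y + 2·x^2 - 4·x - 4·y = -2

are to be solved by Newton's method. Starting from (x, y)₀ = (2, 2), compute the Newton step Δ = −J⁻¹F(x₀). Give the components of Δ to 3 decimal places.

At (2, 2): F = (17.000, -14.000).
Jacobian J = [[2·x + y - 2, x + 8·y], [-2·x·y + 4·x - 4, -x^2 - 4]].
At the point, J = [[4.000, 18.000], [-4.000, -8.000]] (det J = 40.000).
Solving J·Δ = −F gives Δ = (-2.900, -0.300).

(-2.900, -0.300)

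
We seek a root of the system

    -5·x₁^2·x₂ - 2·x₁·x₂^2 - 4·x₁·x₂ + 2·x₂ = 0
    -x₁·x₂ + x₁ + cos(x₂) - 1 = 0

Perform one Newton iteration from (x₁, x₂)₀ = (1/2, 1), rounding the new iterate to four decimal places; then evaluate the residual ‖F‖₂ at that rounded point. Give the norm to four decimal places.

At (1/2, 1): F = (-2.2500, -0.459698).
Jacobian J = [[-10·x₁·x₂ - 2·x₂^2 - 4·x₂, -5·x₁^2 - 4·x₁·x₂ - 4·x₁ + 2], [-x₂ + 1, -x₁ - sin(x₂)]].
At the point, J = [[-11.0000, -3.2500], [0.0000, -1.341471]] (det J = 14.756181).
Solving J·Δ = −F gives Δ = (-0.1033, -0.3427).
Then the next iterate is (x₁, x₂)₁ = (0.3967, 0.6573).
Re-evaluating at (0.3967, 0.6573): F = (-0.588386, -0.072406), so ‖F‖₂ = 0.5928.

0.5928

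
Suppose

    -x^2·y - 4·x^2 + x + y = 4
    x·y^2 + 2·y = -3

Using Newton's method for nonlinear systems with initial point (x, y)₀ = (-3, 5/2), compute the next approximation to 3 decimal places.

At (-3, 5/2): F = (-63.000, -10.750).
Jacobian J = [[-2·x·y - 8·x + 1, -x^2 + 1], [y^2, 2·x·y + 2]].
At the point, J = [[40.000, -8.000], [6.250, -13.000]] (det J = -470.000).
Solving J·Δ = −F gives Δ = (1.560, -0.077).
Then the next iterate is (x, y)₁ = (-1.440, 2.423).

(-1.440, 2.423)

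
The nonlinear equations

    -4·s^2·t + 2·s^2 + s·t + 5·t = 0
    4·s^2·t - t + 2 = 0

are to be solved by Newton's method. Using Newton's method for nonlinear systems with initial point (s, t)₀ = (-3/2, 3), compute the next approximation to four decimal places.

(-2.2121, -3.4545)

At (-3/2, 3): F = (-12.0000, 26.0000).
Jacobian J = [[-8·s·t + 4·s + t, -4·s^2 + s + 5], [8·s·t, 4·s^2 - 1]].
At the point, J = [[33.0000, -5.5000], [-36.0000, 8.0000]] (det J = 66.0000).
Solving J·Δ = −F gives Δ = (-0.7121, -6.4545).
Then the next iterate is (s, t)₁ = (-2.2121, -3.4545).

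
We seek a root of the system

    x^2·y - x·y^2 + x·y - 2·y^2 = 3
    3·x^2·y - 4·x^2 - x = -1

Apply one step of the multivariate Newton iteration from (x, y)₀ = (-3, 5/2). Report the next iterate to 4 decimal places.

(-2.6131, 1.5005)

At (-3, 5/2): F = (18.2500, 35.5000).
Jacobian J = [[2·x·y - y^2 + y, x^2 - 2·x·y + x - 4·y], [6·x·y - 8·x - 1, 3·x^2]].
At the point, J = [[-18.7500, 11.0000], [-22.0000, 27.0000]] (det J = -264.2500).
Solving J·Δ = −F gives Δ = (0.3869, -0.9995).
Then the next iterate is (x, y)₁ = (-2.6131, 1.5005).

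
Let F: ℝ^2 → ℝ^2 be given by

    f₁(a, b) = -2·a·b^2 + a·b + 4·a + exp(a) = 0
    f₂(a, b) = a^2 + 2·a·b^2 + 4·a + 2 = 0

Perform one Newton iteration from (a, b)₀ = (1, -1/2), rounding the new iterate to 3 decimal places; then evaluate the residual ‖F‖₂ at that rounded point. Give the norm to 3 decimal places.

1.700

At (1, -1/2): F = (5.71828, 7.500).
Jacobian J = [[-2·b^2 + b + exp(a) + 4, -4·a·b + a], [2·a + 2·b^2 + 4, 4·a·b]].
At the point, J = [[5.71828, 3.000], [6.500, -2.000]] (det J = -30.93656).
Solving J·Δ = −F gives Δ = (-1.097, 0.185).
Then the next iterate is (a, b)₁ = (-0.097, -0.315).
Re-evaluating at (-0.097, -0.315): F = (0.56936, 1.60216), so ‖F‖₂ = 1.700.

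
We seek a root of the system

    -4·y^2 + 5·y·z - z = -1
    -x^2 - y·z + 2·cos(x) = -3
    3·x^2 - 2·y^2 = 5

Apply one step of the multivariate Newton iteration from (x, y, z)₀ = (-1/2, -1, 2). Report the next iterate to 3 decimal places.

(-2.555, -0.979, -0.437)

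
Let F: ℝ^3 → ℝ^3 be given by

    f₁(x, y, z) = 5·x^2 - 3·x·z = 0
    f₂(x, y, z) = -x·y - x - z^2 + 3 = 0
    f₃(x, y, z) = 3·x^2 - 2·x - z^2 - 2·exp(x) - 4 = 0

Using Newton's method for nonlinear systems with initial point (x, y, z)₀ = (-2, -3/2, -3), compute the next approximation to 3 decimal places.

(-1.777, 1.718, -2.925)

At (-2, -3/2, -3): F = (2.000, -7.000, 2.72933).
Jacobian J = [[10·x - 3·z, 0, -3·x], [-y - 1, -x, -2·z], [6·x - 2·exp(x) - 2, 0, -2·z]].
At the point, J = [[-11.000, 0.000, 6.000], [0.500, 2.000, 6.000], [-14.27067, 0.000, 6.000]] (det J = 39.24805).
Solving J·Δ = −F gives Δ = (0.223, 3.218, 0.075).
Then the next iterate is (x, y, z)₁ = (-1.777, 1.718, -2.925).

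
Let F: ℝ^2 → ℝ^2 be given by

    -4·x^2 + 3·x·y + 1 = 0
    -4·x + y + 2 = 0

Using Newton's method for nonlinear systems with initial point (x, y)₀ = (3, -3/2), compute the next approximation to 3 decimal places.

(-4.333, -19.333)

At (3, -3/2): F = (-48.500, -11.500).
Jacobian J = [[-8·x + 3·y, 3·x], [-4, 1]].
At the point, J = [[-28.500, 9.000], [-4.000, 1.000]] (det J = 7.500).
Solving J·Δ = −F gives Δ = (-7.333, -17.833).
Then the next iterate is (x, y)₁ = (-4.333, -19.333).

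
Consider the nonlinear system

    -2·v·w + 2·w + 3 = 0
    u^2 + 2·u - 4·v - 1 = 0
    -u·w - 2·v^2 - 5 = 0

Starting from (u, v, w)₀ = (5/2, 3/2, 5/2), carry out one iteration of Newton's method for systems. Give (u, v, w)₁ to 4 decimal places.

(3.6373, 4.5528, -12.2641)

At (5/2, 3/2, 5/2): F = (0.5000, 4.2500, -15.7500).
Jacobian J = [[0, -2·w, -2·v + 2], [2·u + 2, -4, 0], [-w, -4·v, -u]].
At the point, J = [[0.0000, -5.0000, -1.0000], [7.0000, -4.0000, 0.0000], [-2.5000, -6.0000, -2.5000]] (det J = -35.5000).
Solving J·Δ = −F gives Δ = (1.1373, 3.0528, -14.7641).
Then the next iterate is (u, v, w)₁ = (3.6373, 4.5528, -12.2641).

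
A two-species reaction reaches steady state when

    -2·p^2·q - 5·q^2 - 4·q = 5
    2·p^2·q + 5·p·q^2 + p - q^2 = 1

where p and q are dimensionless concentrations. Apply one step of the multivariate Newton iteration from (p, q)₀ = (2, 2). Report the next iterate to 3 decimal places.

(2.958, -0.010)

At (2, 2): F = (-49.000, 53.000).
Jacobian J = [[-4·p·q, -2·p^2 - 10·q - 4], [4·p·q + 5·q^2 + 1, 2·p^2 + 10·p·q - 2·q]].
At the point, J = [[-16.000, -32.000], [37.000, 44.000]] (det J = 480.000).
Solving J·Δ = −F gives Δ = (0.958, -2.010).
Then the next iterate is (p, q)₁ = (2.958, -0.010).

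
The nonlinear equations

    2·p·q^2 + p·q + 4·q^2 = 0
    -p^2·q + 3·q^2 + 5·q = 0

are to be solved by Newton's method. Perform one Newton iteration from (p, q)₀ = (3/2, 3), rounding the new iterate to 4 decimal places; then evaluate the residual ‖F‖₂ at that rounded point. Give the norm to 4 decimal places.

18.2469

At (3/2, 3): F = (67.5000, 35.2500).
Jacobian J = [[2·q^2 + q, 4·p·q + p + 8·q], [-2·p·q, -p^2 + 6·q + 5]].
At the point, J = [[21.0000, 43.5000], [-9.0000, 20.7500]] (det J = 827.2500).
Solving J·Δ = −F gives Δ = (0.1605, -1.6292).
Then the next iterate is (p, q)₁ = (1.6605, 1.3708).
Re-evaluating at (1.6605, 1.3708): F = (16.033051, 8.711626), so ‖F‖₂ = 18.2469.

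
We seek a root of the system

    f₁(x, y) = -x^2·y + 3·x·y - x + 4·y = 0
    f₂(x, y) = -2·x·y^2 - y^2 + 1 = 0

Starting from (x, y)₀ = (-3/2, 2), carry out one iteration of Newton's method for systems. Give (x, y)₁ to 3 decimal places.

(-1.390, 0.985)

At (-3/2, 2): F = (-4.000, 9.000).
Jacobian J = [[-2·x·y + 3·y - 1, -x^2 + 3·x + 4], [-2·y^2, -4·x·y - 2·y]].
At the point, J = [[11.000, -2.750], [-8.000, 8.000]] (det J = 66.000).
Solving J·Δ = −F gives Δ = (0.110, -1.015).
Then the next iterate is (x, y)₁ = (-1.390, 0.985).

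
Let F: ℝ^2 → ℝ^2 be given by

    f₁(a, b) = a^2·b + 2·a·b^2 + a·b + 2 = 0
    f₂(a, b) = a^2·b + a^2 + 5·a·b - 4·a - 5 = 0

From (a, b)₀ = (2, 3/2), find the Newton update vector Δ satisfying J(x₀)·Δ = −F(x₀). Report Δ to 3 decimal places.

(0.853, -1.680)

At (2, 3/2): F = (20.000, 12.000).
Jacobian J = [[2·a·b + 2·b^2 + b, a^2 + 4·a·b + a], [2·a·b + 2·a + 5·b - 4, a^2 + 5·a]].
At the point, J = [[12.000, 18.000], [13.500, 14.000]] (det J = -75.000).
Solving J·Δ = −F gives Δ = (0.853, -1.680).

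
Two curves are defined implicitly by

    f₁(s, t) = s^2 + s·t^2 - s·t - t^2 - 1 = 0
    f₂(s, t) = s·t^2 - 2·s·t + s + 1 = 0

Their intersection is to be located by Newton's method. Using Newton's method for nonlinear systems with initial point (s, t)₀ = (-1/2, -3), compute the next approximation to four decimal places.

(-0.4676, -1.3796)

At (-1/2, -3): F = (-15.7500, -7.0000).
Jacobian J = [[2·s + t^2 - t, 2·s·t - s - 2·t], [t^2 - 2·t + 1, 2·s·t - 2·s]].
At the point, J = [[11.0000, 9.5000], [16.0000, 4.0000]] (det J = -108.0000).
Solving J·Δ = −F gives Δ = (0.0324, 1.6204).
Then the next iterate is (s, t)₁ = (-0.4676, -1.3796).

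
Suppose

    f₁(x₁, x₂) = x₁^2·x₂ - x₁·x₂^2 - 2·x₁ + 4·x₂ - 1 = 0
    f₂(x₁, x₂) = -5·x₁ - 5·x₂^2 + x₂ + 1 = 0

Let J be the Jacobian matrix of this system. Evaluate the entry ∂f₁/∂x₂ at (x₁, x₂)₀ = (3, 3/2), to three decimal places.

∂f₁/∂x₂ = x₁^2 - 2·x₁·x₂ + 4.
At (3, 3/2) this is 4.000.

4.000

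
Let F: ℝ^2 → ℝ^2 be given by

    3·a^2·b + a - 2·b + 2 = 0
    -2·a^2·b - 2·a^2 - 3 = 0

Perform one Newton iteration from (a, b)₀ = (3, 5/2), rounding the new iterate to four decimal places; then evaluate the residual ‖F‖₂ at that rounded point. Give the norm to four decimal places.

At (3, 5/2): F = (67.5000, -66.0000).
Jacobian J = [[6·a·b + 1, 3·a^2 - 2], [-4·a·b - 4·a, -2·a^2]].
At the point, J = [[46.0000, 25.0000], [-42.0000, -18.0000]] (det J = 222.0000).
Solving J·Δ = −F gives Δ = (-1.9595, 0.9054).
Then the next iterate is (a, b)₁ = (1.0405, 3.4054).
Re-evaluating at (1.0405, 3.4054): F = (7.290169, -12.538927), so ‖F‖₂ = 14.5042.

14.5042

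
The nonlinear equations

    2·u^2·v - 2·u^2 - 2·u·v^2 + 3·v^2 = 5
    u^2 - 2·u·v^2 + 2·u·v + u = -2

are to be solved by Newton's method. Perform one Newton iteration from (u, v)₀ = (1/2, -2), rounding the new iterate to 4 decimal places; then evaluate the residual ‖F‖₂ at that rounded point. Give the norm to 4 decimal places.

0.6280

At (1/2, -2): F = (1.5000, -3.2500).
Jacobian J = [[4·u·v - 4·u - 2·v^2, 2·u^2 - 4·u·v + 6·v], [2·u - 2·v^2 + 2·v + 1, -4·u·v + 2·u]].
At the point, J = [[-14.0000, -7.5000], [-10.0000, 5.0000]] (det J = -145.0000).
Solving J·Δ = −F gives Δ = (-0.1164, 0.4172).
Then the next iterate is (u, v)₁ = (0.3836, -1.5828).
Re-evaluating at (0.3836, -1.5828): F = (-0.166377, -0.605607), so ‖F‖₂ = 0.6280.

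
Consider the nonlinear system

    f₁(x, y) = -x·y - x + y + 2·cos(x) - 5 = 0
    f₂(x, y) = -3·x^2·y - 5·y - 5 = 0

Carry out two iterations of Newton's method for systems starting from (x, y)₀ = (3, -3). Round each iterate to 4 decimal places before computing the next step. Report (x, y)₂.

(-3.2031, 1.9885)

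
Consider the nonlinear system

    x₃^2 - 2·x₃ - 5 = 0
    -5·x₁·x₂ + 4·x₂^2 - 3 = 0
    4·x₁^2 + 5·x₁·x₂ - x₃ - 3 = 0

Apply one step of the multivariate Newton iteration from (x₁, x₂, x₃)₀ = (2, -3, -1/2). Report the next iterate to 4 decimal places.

At (2, -3, -1/2): F = (-3.7500, 63.0000, -16.5000).
Jacobian J = [[0, 0, 2·x₃ - 2], [-5·x₂, -5·x₁ + 8·x₂, 0], [8·x₁ + 5·x₂, 5·x₁, -1]].
At the point, J = [[0.0000, 0.0000, -3.0000], [15.0000, -34.0000, 0.0000], [1.0000, 10.0000, -1.0000]] (det J = -552.0000).
Solving J·Δ = −F gives Δ = (-0.6060, 1.5856, -1.2500).
Then the next iterate is (x₁, x₂, x₃)₁ = (1.3940, -1.4144, -1.7500).

(1.3940, -1.4144, -1.7500)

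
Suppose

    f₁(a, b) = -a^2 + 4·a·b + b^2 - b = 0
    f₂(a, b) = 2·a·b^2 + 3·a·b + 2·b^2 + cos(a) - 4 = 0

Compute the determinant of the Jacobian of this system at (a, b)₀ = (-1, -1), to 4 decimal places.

J = [[-2·a + 4·b, 4·a + 2·b - 1], [2·b^2 + 3·b - sin(a), 4·a·b + 3·a + 4·b]].
At the point, J = [[-2.0000, -7.0000], [-0.158529, -3.0000]].
det J = 4.8903.

4.8903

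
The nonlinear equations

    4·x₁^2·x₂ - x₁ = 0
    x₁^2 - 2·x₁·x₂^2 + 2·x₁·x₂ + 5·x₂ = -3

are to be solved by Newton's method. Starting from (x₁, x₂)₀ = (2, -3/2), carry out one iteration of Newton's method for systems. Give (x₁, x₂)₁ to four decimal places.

At (2, -3/2): F = (-26.0000, -15.5000).
Jacobian J = [[8·x₁·x₂ - 1, 4·x₁^2], [2·x₁ - 2·x₂^2 + 2·x₂, -4·x₁·x₂ + 2·x₁ + 5]].
At the point, J = [[-25.0000, 16.0000], [-3.5000, 21.0000]] (det J = -469.0000).
Solving J·Δ = −F gives Δ = (-0.6354, 0.6322).
Then the next iterate is (x₁, x₂)₁ = (1.3646, -0.8678).

(1.3646, -0.8678)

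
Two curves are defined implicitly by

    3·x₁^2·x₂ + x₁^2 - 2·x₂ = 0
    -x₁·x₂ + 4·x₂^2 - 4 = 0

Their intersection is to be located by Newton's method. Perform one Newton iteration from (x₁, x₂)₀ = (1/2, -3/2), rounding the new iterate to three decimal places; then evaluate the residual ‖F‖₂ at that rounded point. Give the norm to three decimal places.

0.878

At (1/2, -3/2): F = (2.125, 5.750).
Jacobian J = [[6·x₁·x₂ + 2·x₁, 3·x₁^2 - 2], [-x₂, -x₁ + 8·x₂]].
At the point, J = [[-3.500, -1.250], [1.500, -12.500]] (det J = 45.625).
Solving J·Δ = −F gives Δ = (0.425, 0.511).
Then the next iterate is (x₁, x₂)₁ = (0.925, -0.989).
Re-evaluating at (0.925, -0.989): F = (0.29499, 0.82731), so ‖F‖₂ = 0.878.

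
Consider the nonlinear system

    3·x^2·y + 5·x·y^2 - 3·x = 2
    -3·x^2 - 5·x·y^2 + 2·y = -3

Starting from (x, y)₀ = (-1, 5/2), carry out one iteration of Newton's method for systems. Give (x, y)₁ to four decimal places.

At (-1, 5/2): F = (-22.7500, 36.2500).
Jacobian J = [[6·x·y + 5·y^2 - 3, 3·x^2 + 10·x·y], [-6·x - 5·y^2, -10·x·y + 2]].
At the point, J = [[13.2500, -22.0000], [-25.2500, 27.0000]] (det J = -197.7500).
Solving J·Δ = −F gives Δ = (0.9267, -0.4760).
Then the next iterate is (x, y)₁ = (-0.0733, 2.0240).

(-0.0733, 2.0240)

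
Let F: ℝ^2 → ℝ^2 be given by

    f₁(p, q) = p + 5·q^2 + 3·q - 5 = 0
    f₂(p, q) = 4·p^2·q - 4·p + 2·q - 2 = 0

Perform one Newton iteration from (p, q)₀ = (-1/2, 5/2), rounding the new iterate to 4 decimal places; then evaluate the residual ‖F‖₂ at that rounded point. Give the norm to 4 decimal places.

At (-1/2, 5/2): F = (33.2500, 7.5000).
Jacobian J = [[1, 10·q + 3], [8·p·q - 4, 4·p^2 + 2]].
At the point, J = [[1.0000, 28.0000], [-14.0000, 3.0000]] (det J = 395.0000).
Solving J·Δ = −F gives Δ = (0.2791, -1.1975).
Then the next iterate is (p, q)₁ = (-0.2209, 1.3025).
Re-evaluating at (-0.2209, 1.3025): F = (7.169131, 1.742831), so ‖F‖₂ = 7.3779.

7.3779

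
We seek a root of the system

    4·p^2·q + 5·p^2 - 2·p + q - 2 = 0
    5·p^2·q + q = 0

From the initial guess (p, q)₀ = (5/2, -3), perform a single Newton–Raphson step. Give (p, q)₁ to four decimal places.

At (5/2, -3): F = (-53.7500, -96.7500).
Jacobian J = [[8·p·q + 10·p - 2, 4·p^2 + 1], [10·p·q, 5·p^2 + 1]].
At the point, J = [[-37.0000, 26.0000], [-75.0000, 32.2500]] (det J = 756.7500).
Solving J·Δ = −F gives Δ = (-1.0334, 0.5966).
Then the next iterate is (p, q)₁ = (1.4666, -2.4034).

(1.4666, -2.4034)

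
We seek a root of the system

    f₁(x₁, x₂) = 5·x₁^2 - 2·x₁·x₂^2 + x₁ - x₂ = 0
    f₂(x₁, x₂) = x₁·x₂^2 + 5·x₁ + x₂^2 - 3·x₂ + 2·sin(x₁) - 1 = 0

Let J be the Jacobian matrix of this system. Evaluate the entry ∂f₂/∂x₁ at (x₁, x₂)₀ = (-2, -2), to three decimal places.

∂f₂/∂x₁ = x₂^2 + 2·cos(x₁) + 5.
At (-2, -2) this is 8.168.

8.168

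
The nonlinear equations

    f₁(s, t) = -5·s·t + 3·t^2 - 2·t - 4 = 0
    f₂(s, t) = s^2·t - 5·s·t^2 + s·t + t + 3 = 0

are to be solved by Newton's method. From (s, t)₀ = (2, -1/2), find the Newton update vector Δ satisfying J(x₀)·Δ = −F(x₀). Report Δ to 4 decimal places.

(0.1273, 0.2045)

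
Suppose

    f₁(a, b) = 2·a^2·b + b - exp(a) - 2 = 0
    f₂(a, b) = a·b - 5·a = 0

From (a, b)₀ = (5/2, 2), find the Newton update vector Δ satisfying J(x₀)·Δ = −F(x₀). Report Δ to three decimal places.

(-2.220, 0.336)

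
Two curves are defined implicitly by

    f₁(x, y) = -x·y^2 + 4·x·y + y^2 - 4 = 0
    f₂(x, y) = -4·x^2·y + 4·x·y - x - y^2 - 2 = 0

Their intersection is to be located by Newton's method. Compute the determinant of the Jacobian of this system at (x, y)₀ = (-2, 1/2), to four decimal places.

J = [[-y^2 + 4·y, -2·x·y + 4·x + 2·y], [-8·x·y + 4·y - 1, -4·x^2 + 4·x - 2·y]].
At the point, J = [[1.7500, -5.0000], [9.0000, -25.0000]].
det J = 1.2500.

1.2500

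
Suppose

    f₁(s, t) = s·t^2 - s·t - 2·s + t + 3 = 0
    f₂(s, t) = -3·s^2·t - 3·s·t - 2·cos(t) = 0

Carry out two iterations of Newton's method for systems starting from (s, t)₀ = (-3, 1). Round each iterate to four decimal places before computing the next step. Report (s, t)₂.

(0.2120, -0.4547)

At (-3, 1): F = (10.0000, -19.080605).
Jacobian J = [[t^2 - t - 2, 2·s·t - s + 1], [-6·s·t - 3·t, -3·s^2 - 3·s + 2·sin(t)]].
At the point, J = [[-2.0000, -2.0000], [15.0000, -16.317058]] (det J = 62.634116).
Solving J·Δ = −F gives Δ = (3.2144, 1.7856).
Then the next iterate is (s, t)₁ = (0.2144, 2.7856).
Round to (0.2144, 2.7856) and repeat: F = (6.423219, -0.301236), J = [[2.973967, 1.980065], [-11.940196, -0.084060]].
Δ = (-0.0024, -3.2403), so (s, t)₂ = (0.2120, -0.4547).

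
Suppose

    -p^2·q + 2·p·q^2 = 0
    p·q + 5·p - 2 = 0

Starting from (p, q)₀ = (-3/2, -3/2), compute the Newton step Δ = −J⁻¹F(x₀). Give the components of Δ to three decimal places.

At (-3/2, -3/2): F = (-3.375, -7.250).
Jacobian J = [[-2·p·q + 2·q^2, -p^2 + 4·p·q], [q + 5, p]].
At the point, J = [[0.000, 6.750], [3.500, -1.500]] (det J = -23.625).
Solving J·Δ = −F gives Δ = (2.286, 0.500).

(2.286, 0.500)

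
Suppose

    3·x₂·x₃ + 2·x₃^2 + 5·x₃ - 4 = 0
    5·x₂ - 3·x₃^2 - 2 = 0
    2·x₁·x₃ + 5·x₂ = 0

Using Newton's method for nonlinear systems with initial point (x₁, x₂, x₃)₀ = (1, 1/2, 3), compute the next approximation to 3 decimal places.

At (1, 1/2, 3): F = (33.500, -26.500, 8.500).
Jacobian J = [[0, 3·x₃, 3·x₂ + 4·x₃ + 5], [0, 5, -6·x₃], [2·x₃, 5, 2·x₁]].
At the point, J = [[0.000, 9.000, 18.500], [0.000, 5.000, -18.000], [6.000, 5.000, 2.000]] (det J = -1527.000).
Solving J·Δ = −F gives Δ = (-0.516, -0.443, -1.595).
Then the next iterate is (x₁, x₂, x₃)₁ = (0.484, 0.057, 1.405).

(0.484, 0.057, 1.405)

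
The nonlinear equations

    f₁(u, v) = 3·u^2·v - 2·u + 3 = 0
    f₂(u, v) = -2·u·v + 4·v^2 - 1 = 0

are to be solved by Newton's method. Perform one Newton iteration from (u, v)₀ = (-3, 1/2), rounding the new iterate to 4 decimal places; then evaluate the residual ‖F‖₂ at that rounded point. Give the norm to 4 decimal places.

At (-3, 1/2): F = (22.5000, 3.0000).
Jacobian J = [[6·u·v - 2, 3·u^2], [-2·v, -2·u + 8·v]].
At the point, J = [[-11.0000, 27.0000], [-1.0000, 10.0000]] (det J = -83.0000).
Solving J·Δ = −F gives Δ = (1.7349, -0.1265).
Then the next iterate is (u, v)₁ = (-1.2651, 0.3735).
Re-evaluating at (-1.2651, 0.3735): F = (7.323536, 0.503039), so ‖F‖₂ = 7.3408.

7.3408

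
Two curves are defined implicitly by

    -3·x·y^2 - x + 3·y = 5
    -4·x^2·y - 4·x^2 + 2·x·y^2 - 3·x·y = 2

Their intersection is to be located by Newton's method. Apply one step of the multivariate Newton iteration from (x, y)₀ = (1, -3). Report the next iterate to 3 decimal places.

(1.283, -0.623)

At (1, -3): F = (-42.000, 33.000).
Jacobian J = [[-3·y^2 - 1, -6·x·y + 3], [-8·x·y - 8·x + 2·y^2 - 3·y, -4·x^2 + 4·x·y - 3·x]].
At the point, J = [[-28.000, 21.000], [43.000, -19.000]] (det J = -371.000).
Solving J·Δ = −F gives Δ = (0.283, 2.377).
Then the next iterate is (x, y)₁ = (1.283, -0.623).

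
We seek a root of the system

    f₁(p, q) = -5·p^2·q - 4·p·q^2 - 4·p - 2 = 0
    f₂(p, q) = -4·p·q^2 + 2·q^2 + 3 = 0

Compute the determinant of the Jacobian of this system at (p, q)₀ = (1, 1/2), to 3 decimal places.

11.000

J = [[-10·p·q - 4·q^2 - 4, -5·p^2 - 8·p·q], [-4·q^2, -8·p·q + 4·q]].
At the point, J = [[-10.000, -9.000], [-1.000, -2.000]].
det J = 11.000.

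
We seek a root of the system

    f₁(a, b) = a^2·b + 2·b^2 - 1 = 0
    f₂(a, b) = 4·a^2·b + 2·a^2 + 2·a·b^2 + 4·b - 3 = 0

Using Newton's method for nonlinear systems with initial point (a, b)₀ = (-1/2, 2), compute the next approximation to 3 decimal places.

(0.974, 1.448)

At (-1/2, 2): F = (7.500, 3.500).
Jacobian J = [[2·a·b, a^2 + 4·b], [8·a·b + 4·a + 2·b^2, 4·a^2 + 4·a·b + 4]].
At the point, J = [[-2.000, 8.250], [-2.000, 1.000]] (det J = 14.500).
Solving J·Δ = −F gives Δ = (1.474, -0.552).
Then the next iterate is (a, b)₁ = (0.974, 1.448).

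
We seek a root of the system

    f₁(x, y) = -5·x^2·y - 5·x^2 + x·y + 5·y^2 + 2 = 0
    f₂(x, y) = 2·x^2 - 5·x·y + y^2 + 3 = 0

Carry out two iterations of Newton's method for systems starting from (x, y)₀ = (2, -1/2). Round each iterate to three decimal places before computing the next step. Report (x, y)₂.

At (2, -1/2): F = (-7.750, 16.250).
Jacobian J = [[-10·x·y - 10·x + y, -5·x^2 + x + 10·y], [4·x - 5·y, -5·x + 2·y]].
At the point, J = [[-10.500, -23.000], [10.500, -11.000]] (det J = 357.000).
Solving J·Δ = −F gives Δ = (-1.286, 0.250).
Then the next iterate is (x, y)₁ = (0.714, -0.250).
Round to (0.714, -0.250) and repeat: F = (0.22227, 4.97459), J = [[-5.605, -4.33498], [4.106, -4.070]].
Δ = (-0.509, 0.709), so (x, y)₂ = (0.205, 0.459).

(0.205, 0.459)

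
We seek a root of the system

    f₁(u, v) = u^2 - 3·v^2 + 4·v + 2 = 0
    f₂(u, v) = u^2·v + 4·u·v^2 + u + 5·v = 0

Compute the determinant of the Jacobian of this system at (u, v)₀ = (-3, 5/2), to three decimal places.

J = [[2·u, -6·v + 4], [2·u·v + 4·v^2 + 1, u^2 + 8·u·v + 5]].
At the point, J = [[-6.000, -11.000], [11.000, -46.000]].
det J = 397.000.

397.000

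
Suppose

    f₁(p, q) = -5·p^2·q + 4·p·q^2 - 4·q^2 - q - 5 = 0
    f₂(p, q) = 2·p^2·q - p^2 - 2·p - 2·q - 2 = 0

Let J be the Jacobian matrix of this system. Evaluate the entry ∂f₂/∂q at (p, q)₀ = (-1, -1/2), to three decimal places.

0.000

∂f₂/∂q = 2·p^2 - 2.
At (-1, -1/2) this is 0.000.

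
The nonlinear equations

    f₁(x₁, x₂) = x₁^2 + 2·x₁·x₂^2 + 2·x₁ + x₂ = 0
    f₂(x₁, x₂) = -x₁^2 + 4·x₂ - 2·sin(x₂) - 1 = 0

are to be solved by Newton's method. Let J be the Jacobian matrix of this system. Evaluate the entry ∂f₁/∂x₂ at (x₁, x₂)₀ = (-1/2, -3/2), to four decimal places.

∂f₁/∂x₂ = 4·x₁·x₂ + 1.
At (-1/2, -3/2) this is 4.0000.

4.0000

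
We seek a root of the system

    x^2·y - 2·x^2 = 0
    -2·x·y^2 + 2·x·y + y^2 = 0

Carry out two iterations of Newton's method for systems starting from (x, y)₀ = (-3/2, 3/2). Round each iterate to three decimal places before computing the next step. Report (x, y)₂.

At (-3/2, 3/2): F = (-1.125, 4.500).
Jacobian J = [[2·x·y - 4·x, x^2], [-2·y^2 + 2·y, -4·x·y + 2·x + 2·y]].
At the point, J = [[1.500, 2.250], [-1.500, 9.000]] (det J = 16.875).
Solving J·Δ = −F gives Δ = (1.200, -0.300).
Then the next iterate is (x, y)₁ = (-0.300, 1.200).
Round to (-0.300, 1.200) and repeat: F = (-0.072, 1.584), J = [[0.480, 0.090], [-0.480, 3.240]].
Δ = (0.235, -0.454), so (x, y)₂ = (-0.065, 0.746).

(-0.065, 0.746)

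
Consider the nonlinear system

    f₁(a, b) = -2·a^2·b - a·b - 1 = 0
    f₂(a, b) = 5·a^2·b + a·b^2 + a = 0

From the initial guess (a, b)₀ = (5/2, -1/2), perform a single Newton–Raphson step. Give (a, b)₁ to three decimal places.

At (5/2, -1/2): F = (6.500, -12.500).
Jacobian J = [[-4·a·b - b, -2·a^2 - a], [10·a·b + b^2 + 1, 5·a^2 + 2·a·b]].
At the point, J = [[5.500, -15.000], [-11.250, 28.750]] (det J = -10.625).
Solving J·Δ = −F gives Δ = (-0.059, 0.412).
Then the next iterate is (a, b)₁ = (2.441, -0.088).

(2.441, -0.088)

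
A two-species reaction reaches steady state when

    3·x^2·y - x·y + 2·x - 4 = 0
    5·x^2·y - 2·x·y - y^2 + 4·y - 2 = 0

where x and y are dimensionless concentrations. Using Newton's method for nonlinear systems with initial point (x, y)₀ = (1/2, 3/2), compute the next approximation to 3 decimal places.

At (1/2, 3/2): F = (-2.625, 2.125).
Jacobian J = [[6·x·y - y + 2, 3·x^2 - x], [10·x·y - 2·y, 5·x^2 - 2·x - 2·y + 4]].
At the point, J = [[5.000, 0.250], [4.500, 1.250]] (det J = 5.125).
Solving J·Δ = −F gives Δ = (0.744, -4.378).
Then the next iterate is (x, y)₁ = (1.244, -2.878).

(1.244, -2.878)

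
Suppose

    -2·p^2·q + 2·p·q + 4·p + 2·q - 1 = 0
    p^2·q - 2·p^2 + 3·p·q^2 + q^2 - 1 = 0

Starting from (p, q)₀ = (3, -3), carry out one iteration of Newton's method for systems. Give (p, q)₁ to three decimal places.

(2.064, -2.082)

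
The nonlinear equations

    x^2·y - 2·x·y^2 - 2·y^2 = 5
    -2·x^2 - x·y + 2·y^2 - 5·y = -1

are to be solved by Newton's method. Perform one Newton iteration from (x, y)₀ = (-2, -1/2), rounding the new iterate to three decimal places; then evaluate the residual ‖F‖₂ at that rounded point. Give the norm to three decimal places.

8.186

At (-2, -1/2): F = (-6.500, -5.000).
Jacobian J = [[2·x·y - 2·y^2, x^2 - 4·x·y - 4·y], [-4·x - y, -x + 4·y - 5]].
At the point, J = [[1.500, 2.000], [8.500, -5.000]] (det J = -24.500).
Solving J·Δ = −F gives Δ = (1.735, 1.949).
Then the next iterate is (x, y)₁ = (-0.265, 1.449).
Re-evaluating at (-0.265, 1.449): F = (-7.98466, -1.80226), so ‖F‖₂ = 8.186.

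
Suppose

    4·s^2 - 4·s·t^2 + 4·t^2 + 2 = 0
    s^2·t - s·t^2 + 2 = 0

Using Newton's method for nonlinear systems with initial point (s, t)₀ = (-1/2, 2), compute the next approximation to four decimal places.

(-0.0227, 1.2727)

At (-1/2, 2): F = (27.0000, 4.5000).
Jacobian J = [[8·s - 4·t^2, -8·s·t + 8·t], [2·s·t - t^2, s^2 - 2·s·t]].
At the point, J = [[-20.0000, 24.0000], [-6.0000, 2.2500]] (det J = 99.0000).
Solving J·Δ = −F gives Δ = (0.4773, -0.7273).
Then the next iterate is (s, t)₁ = (-0.0227, 1.2727).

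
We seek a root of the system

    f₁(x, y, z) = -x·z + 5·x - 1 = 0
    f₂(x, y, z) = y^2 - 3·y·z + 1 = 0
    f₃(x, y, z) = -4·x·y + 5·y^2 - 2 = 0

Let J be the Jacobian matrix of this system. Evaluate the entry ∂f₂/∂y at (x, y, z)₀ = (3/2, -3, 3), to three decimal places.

-15.000

∂f₂/∂y = 2·y - 3·z.
At (3/2, -3, 3) this is -15.000.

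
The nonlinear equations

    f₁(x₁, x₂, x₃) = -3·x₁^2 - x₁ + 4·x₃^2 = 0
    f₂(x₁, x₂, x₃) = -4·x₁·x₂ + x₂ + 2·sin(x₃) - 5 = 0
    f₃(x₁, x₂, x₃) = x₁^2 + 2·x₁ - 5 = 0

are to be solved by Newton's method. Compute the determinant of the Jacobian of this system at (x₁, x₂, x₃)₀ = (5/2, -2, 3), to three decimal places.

1512.000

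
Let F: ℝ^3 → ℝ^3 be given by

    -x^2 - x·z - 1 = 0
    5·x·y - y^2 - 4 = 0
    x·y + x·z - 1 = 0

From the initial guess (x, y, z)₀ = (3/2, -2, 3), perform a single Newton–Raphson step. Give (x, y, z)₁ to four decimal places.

At (3/2, -2, 3): F = (-7.7500, -23.0000, 0.5000).
Jacobian J = [[-2·x - z, 0, -x], [5·y, 5·x - 2·y, 0], [y + z, x, x]].
At the point, J = [[-6.0000, 0.0000, -1.5000], [-10.0000, 11.5000, 0.0000], [1.0000, 1.5000, 1.5000]] (det J = -63.7500).
Solving J·Δ = −F gives Δ = (-1.1500, 1.0000, -0.5667).
Then the next iterate is (x, y, z)₁ = (0.3500, -1.0000, 2.4333).

(0.3500, -1.0000, 2.4333)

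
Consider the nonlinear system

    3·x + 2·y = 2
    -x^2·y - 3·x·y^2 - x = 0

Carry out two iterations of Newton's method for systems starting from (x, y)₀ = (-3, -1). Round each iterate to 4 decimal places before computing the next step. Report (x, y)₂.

(1.5309, -1.2964)

At (-3, -1): F = (-13.0000, 21.0000).
Jacobian J = [[3, 2], [-2·x·y - 3·y^2 - 1, -x^2 - 6·x·y]].
At the point, J = [[3.0000, 2.0000], [-10.0000, -27.0000]] (det J = -61.0000).
Solving J·Δ = −F gives Δ = (5.0656, -1.0984).
Then the next iterate is (x, y)₁ = (2.0656, -2.0984).
Round to (2.0656, -2.0984) and repeat: F = (0.0000, -20.398611), J = [[3.0000, 2.0000], [-5.540938, 21.740027]].
Δ = (-0.5347, 0.8020), so (x, y)₂ = (1.5309, -1.2964).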